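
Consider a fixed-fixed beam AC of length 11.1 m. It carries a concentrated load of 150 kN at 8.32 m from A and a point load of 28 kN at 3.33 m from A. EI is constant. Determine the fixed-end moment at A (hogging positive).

Take the two fixed-end moments M_A, M_C as redundants; the released structure is the simple span AC.
End rotations of the released simple span under the applied load (×1/EI):
  at A: point load 150 at a = 8.32: Pab(L + b)/(6LEI) = 723.1/EI
  at C: point load 150 at a = 8.32: Pab(L + a)/(6LEI) = 1012/EI
  at A: point load 28 at a = 3.33: Pab(L + b)/(6LEI) = 205.3/EI
  at C: point load 28 at a = 3.33: Pab(L + a)/(6LEI) = 157/EI
  θ_A0 = 928.3/EI,  θ_C0 = 1169/EI
Flexibility coefficients: a unit moment at one end gives L/(3EI) there and L/(6EI) at the far end, so f₁₁ = f₂₂ = 3.7/EI and f₁₂ = f₂₁ = 1.85/EI.
Compatibility — zero rotation at each built-in end:
  3.7 M_A + 1.85 M_C = 928.3
  1.85 M_A + 3.7 M_C = 1169
Solving the pair gives M_A = 124 kN·m and M_C = 253.9 kN·m (hogging).

M_A = 124 kN·m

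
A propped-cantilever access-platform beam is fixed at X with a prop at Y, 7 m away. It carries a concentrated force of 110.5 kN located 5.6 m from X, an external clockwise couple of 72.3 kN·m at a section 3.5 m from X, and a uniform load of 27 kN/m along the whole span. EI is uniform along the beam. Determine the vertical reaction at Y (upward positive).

Take the reaction at Y as the redundant and release it; the primary structure is a cantilever fixed at X.
Deflection at Y on the released cantilever, summing each load's contribution:
  point load 110.5 at a = 5.6: Pa²(3L − a)/(6EI) = 8894/EI
  clockwise couple 72.3 at a = 3.5: M₀a(2L − a)/(2EI) = 1329/EI
  UDL 27: wL⁴/(8EI) = 8103/EI
  δ_0 = 18326/EI
Flexibility coefficient — unit upward force at Y: δ_{YY} = L³/(3EI) = 114.3/EI.
Compatibility at Y: δ_0 − R_Y·δ_{YY} = 0, so R_Y = 18326/114.3 = 160.3 kN.

R_Y = 160.3 kN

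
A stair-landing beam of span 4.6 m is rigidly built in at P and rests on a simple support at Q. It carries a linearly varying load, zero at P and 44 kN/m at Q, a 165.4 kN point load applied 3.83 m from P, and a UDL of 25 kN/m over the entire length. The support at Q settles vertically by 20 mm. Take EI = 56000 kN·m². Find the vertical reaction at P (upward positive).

Release the roller at Q. Primary structure: cantilever fixed at P.
Primary-structure tip deflection at Q by superposition:
  triangular load, peak 44 at the free end: 11w₀L⁴/(120EI) = 1806/EI
  point load 165.4 at a = 3.83: Pa²(3L − a)/(6EI) = 4032/EI
  UDL 25: wL⁴/(8EI) = 1399/EI
  δ_0 = 7237/EI
Tip deflection under a unit load at Q: L³/(3EI) = 32.45/EI.
With EI = 56000 kN·m²: δ_0 = 0.12923 m and δ_{QQ} = 0.000579 m/kN.
Compatibility — the beam at Q must follow the support down by 0.02 m: δ_0 − R_Q·δ_{QQ} = 0.02, so R_Q = (0.12923 − 0.02)/0.000579 = 188.5 kN.
Vertical equilibrium: R_P = ΣP − R_Q = 381.6 − 188.5 = 193.1 kN.

R_P = 193.1 kN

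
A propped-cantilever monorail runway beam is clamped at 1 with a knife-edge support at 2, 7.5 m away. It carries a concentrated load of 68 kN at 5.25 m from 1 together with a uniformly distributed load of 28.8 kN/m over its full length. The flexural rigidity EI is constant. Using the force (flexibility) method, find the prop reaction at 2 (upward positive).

Remove the prop at 2; the released (primary) structure is a cantilever built in at 1.
Primary-structure tip deflection at 2 by superposition:
  point load 68 at a = 5.25: Pa²(3L − a)/(6EI) = 5388/EI
  UDL 28.8: wL⁴/(8EI) = 11391/EI
  δ_0 = 16779/EI
Flexibility coefficient — unit upward force at 2: δ_{22} = L³/(3EI) = 140.6/EI.
Compatibility at 2: δ_0 − R_2·δ_{22} = 0, so R_2 = 16779/140.6 = 119.3 kN.

R_2 = 119.3 kN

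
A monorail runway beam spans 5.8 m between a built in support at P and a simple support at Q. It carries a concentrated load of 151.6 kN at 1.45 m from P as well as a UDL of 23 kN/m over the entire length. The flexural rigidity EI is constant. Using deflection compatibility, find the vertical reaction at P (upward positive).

Remove the prop at Q; the released (primary) structure is a cantilever built in at P.
Free-end deflection of the primary structure under the applied loading (downward +):
  point load 151.6 at a = 1.45: Pa²(3L − a)/(6EI) = 847.3/EI
  UDL 23: wL⁴/(8EI) = 3253/EI
  δ_0 = 4101/EI
Flexibility coefficient — unit upward force at Q: δ_{QQ} = L³/(3EI) = 65.04/EI.
The prop prevents deflection at Q: R_Q = δ_0/δ_{QQ} = 4101/65.04 = 63.05 kN.
Vertical equilibrium: R_P = ΣP − R_Q = 285 − 63.05 = 221.9 kN.

R_P = 221.9 kN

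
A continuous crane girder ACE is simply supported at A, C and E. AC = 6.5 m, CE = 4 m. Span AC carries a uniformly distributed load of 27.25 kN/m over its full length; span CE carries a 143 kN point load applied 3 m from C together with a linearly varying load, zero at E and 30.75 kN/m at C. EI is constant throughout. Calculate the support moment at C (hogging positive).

M_C = 127.1 kN·m

Insert a hinge at C; M_C is the redundant, and each span becomes simply supported.
Discontinuity in slope at C on the released structure — sum the simple-span end rotations:
  span AC: UDL 27.25: wL³/(24EI) = 311.8/EI
  span CE: point load 143 at a = 3: Pab(L + b)/(6LEI) = 89.38/EI
  span CE: triangular load, peak 30.75: w₀L³/(45EI) = 43.73/EI
  relative rotation θ_0 = (311.8 + 133.1)/EI = 444.9/EI
A unit hogging moment at C produces rotation L₁/(3EI) + L₂/(3EI) = 3.5/EI.
Slope continuity at C: θ_0 = M_C·3.5/EI, so M_C = 444.9/3.5 = 127.1 kN·m (hogging).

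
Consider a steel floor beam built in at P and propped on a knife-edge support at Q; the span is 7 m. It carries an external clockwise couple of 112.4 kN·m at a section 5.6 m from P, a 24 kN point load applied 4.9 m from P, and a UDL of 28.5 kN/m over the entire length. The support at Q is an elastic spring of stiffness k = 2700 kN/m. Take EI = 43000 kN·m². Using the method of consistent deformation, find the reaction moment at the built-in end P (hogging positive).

M_P = 243.4 kN·m

Choose R_Q as the redundant. The primary structure is the cantilever fixed at P.
Downward deflection at the released point Q due to the loads:
  clockwise couple 112.4 at a = 5.6: M₀a(2L − a)/(2EI) = 2644/EI
  point load 24 at a = 4.9: Pa²(3L − a)/(6EI) = 1546/EI
  UDL 28.5: wL⁴/(8EI) = 8554/EI
  δ_0 = 12743/EI
Tip deflection under a unit load at Q: L³/(3EI) = 114.3/EI.
With EI = 43000 kN·m²: δ_0 = 0.29636 m and δ_{QQ} = 0.002659 m/kN.
Compatibility — the spring shortens by R_Q/k under the reaction it provides: δ_0 − R_Q·δ_{QQ} = R_Q/k. With 1/k = 0.00037 m/kN, R_Q = δ_0 / (δ_{QQ} + 1/k) = 0.29636 / (0.002659 + 0.00037) = 97.83 kN.
Moment equilibrium about P: M_P = Σ(load moments about P) − R_Q·L = 928.2 − 97.83×7 = 243.4 kN·m.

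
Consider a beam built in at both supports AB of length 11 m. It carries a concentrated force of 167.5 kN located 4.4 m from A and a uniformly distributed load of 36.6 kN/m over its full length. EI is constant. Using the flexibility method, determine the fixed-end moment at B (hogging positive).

Take the two fixed-end moments M_A, M_B as redundants; the released structure is the simple span AB.
On the primary (simply-supported) span, the end slopes from the loading are:
  at A: point load 167.5 at a = 4.4: Pab(L + b)/(6LEI) = 1297/EI
  at B: point load 167.5 at a = 4.4: Pab(L + a)/(6LEI) = 1135/EI
  at A: UDL 36.6: wL³/(24EI) = 2030/EI
  at B: UDL 36.6: wL³/(24EI) = 2030/EI
  θ_A0 = 3327/EI,  θ_B0 = 3165/EI
Flexibility coefficients: a unit moment at one end gives L/(3EI) there and L/(6EI) at the far end, so f₁₁ = f₂₂ = 3.667/EI and f₁₂ = f₂₁ = 1.833/EI.
Compatibility — zero rotation at each built-in end:
  3.667 M_A + 1.833 M_B = 3327
  1.833 M_A + 3.667 M_B = 3165
Solving the pair gives M_A = 634.4 kN·m and M_B = 545.9 kN·m (hogging).

M_B = 545.9 kN·m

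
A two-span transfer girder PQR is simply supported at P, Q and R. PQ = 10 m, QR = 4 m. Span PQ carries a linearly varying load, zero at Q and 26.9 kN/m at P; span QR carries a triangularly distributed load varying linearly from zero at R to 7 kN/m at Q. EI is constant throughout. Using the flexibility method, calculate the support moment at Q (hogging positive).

Take M_Q as the redundant. Released structure: two simple spans PQ and QR with a hinge at Q.
End slopes at the hinge Q, treating each span as simply supported:
  span PQ: triangular load, peak 26.9: 7w₀L³/(360EI) = 523.1/EI
  span QR: triangular load, peak 7: w₀L³/(45EI) = 9.956/EI
  relative rotation θ_0 = (523.1 + 9.956)/EI = 533/EI
A unit hogging moment at Q produces rotation L₁/(3EI) + L₂/(3EI) = 4.667/EI.
Slope continuity at Q: θ_0 = M_Q·4.667/EI, so M_Q = 533/4.667 = 114.2 kN·m (hogging).

M_Q = 114.2 kN·m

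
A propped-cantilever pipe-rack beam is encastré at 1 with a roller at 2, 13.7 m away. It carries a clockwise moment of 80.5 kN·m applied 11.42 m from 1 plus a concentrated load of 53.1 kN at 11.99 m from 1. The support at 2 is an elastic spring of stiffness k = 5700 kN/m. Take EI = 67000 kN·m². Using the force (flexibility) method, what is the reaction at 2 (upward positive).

Remove the prop at 2; the released (primary) structure is a cantilever built in at 1.
Primary-structure tip deflection at 2 by superposition:
  clockwise couple 80.5 at a = 11.42: M₀a(2L − a)/(2EI) = 7345/EI
  point load 53.1 at a = 11.99: Pa²(3L − a)/(6EI) = 37036/EI
  δ_0 = 44381/EI
Flexibility coefficient — unit upward force at 2: δ_{22} = L³/(3EI) = 857.1/EI.
With EI = 67000 kN·m²: δ_0 = 0.66241 m and δ_{22} = 0.012793 m/kN.
Compatibility — the spring shortens by R_2/k under the reaction it provides: δ_0 − R_2·δ_{22} = R_2/k. With 1/k = 0.000175 m/kN, R_2 = δ_0 / (δ_{22} + 1/k) = 0.66241 / (0.012793 + 0.000175) = 51.08 kN.

R_2 = 51.08 kN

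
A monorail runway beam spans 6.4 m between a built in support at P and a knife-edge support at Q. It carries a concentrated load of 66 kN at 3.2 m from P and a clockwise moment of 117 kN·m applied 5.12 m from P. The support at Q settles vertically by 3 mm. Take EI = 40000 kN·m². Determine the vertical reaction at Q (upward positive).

Choose R_Q as the redundant. The primary structure is the cantilever fixed at P.
Downward deflection at the released point Q due to the loads:
  point load 66 at a = 3.2: Pa²(3L − a)/(6EI) = 1802/EI
  clockwise couple 117 at a = 5.12: M₀a(2L − a)/(2EI) = 2300/EI
  δ_0 = 4103/EI
Flexibility coefficient — unit upward force at Q: δ_{QQ} = L³/(3EI) = 87.38/EI.
With EI = 40000 kN·m²: δ_0 = 0.10256 m and δ_{QQ} = 0.002185 m/kN.
Compatibility — the beam at Q must follow the support down by 0.003 m: δ_0 − R_Q·δ_{QQ} = 0.003, so R_Q = (0.10256 − 0.003)/0.002185 = 45.58 kN.

R_Q = 45.58 kN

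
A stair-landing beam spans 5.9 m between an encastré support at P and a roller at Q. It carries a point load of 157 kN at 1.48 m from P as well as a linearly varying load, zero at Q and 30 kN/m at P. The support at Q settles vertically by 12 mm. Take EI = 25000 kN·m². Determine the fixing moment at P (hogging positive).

M_P = 247.7 kN·m

Release the roller at Q. Primary structure: cantilever fixed at P.
Downward deflection at the released point Q due to the loads:
  point load 157 at a = 1.48: Pa²(3L − a)/(6EI) = 929.7/EI
  triangular load, peak 30 at the fixed end: w₀L⁴/(30EI) = 1212/EI
  δ_0 = 2141/EI
Tip deflection under a unit load at Q: L³/(3EI) = 68.46/EI.
With EI = 25000 kN·m²: δ_0 = 0.085656 m and δ_{QQ} = 0.002738 m/kN.
Compatibility — the beam at Q must follow the support down by 0.012 m: δ_0 − R_Q·δ_{QQ} = 0.012, so R_Q = (0.085656 − 0.012)/0.002738 = 26.9 kN.
Moment equilibrium about P: M_P = Σ(load moments about P) − R_Q·L = 406.4 − 26.9×5.9 = 247.7 kN·m.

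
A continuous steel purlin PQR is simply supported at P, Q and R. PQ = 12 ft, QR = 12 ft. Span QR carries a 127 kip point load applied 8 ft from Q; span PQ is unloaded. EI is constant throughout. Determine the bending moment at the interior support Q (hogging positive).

M_Q = 112.9 kip·ft

Release continuity at Q by inserting a hinge; the redundant is the internal moment M_Q. The primary structure is two simply-supported spans PQ and QR.
End slopes at the hinge Q, treating each span as simply supported:
  span QR: point load 127 at a = 8: Pab(L + b)/(6LEI) = 903.1/EI
  relative rotation θ_0 = (0 + 903.1)/EI = 903.1/EI
A unit hogging moment at Q produces rotation L₁/(3EI) + L₂/(3EI) = 8/EI.
Compatibility: M_Q·(L₁+L₂)/(3EI) = θ_0, giving M_Q = 112.9 kip·ft (hogging).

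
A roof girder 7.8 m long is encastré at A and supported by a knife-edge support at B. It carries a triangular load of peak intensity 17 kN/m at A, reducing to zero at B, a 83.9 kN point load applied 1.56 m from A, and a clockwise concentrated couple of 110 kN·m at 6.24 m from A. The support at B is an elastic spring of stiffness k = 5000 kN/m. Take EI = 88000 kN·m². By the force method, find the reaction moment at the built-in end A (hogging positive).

M_A = 144.7 kN·m

Release the roller at B. Primary structure: cantilever fixed at A.
Downward deflection at the released point B due to the loads:
  triangular load, peak 17 at the fixed end: w₀L⁴/(30EI) = 2098/EI
  point load 83.9 at a = 1.56: Pa²(3L − a)/(6EI) = 743.2/EI
  clockwise couple 110 at a = 6.24: M₀a(2L − a)/(2EI) = 3212/EI
  δ_0 = 6053/EI
Flexibility coefficient — unit upward force at B: δ_{BB} = L³/(3EI) = 158.2/EI.
With EI = 88000 kN·m²: δ_0 = 0.068785 m and δ_{BB} = 0.001798 m/kN.
Compatibility — the spring shortens by R_B/k under the reaction it provides: δ_0 − R_B·δ_{BB} = R_B/k. With 1/k = 0.0002 m/kN, R_B = δ_0 / (δ_{BB} + 1/k) = 0.068785 / (0.001798 + 0.0002) = 34.43 kN.
Moment equilibrium about A: M_A = Σ(load moments about A) − R_B·L = 413.3 − 34.43×7.8 = 144.7 kN·m.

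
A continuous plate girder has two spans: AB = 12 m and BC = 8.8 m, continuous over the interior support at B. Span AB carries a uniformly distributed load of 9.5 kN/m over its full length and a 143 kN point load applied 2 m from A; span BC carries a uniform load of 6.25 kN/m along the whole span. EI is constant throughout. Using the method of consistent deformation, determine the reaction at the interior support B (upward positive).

Insert a hinge at B; M_B is the redundant, and each span becomes simply supported.
Rotations at B on the released spans (each span's end-slope, ×1/EI):
  span AB: UDL 9.5: wL³/(24EI) = 684/EI
  span AB: point load 143 at a = 2: Pab(L + a)/(6LEI) = 556.1/EI
  span BC: UDL 6.25: wL³/(24EI) = 177.5/EI
  relative rotation θ_0 = (1240 + 177.5)/EI = 1418/EI
A unit hogging moment at B produces rotation L₁/(3EI) + L₂/(3EI) = 6.933/EI.
Slope continuity at B: θ_0 = M_B·6.933/EI, so M_B = 1418/6.933 = 204.5 kN·m (hogging).
Span AB, ΣM about A with M_B applied at B: R_B^{AB}·12 = 970 + 204.5, so R_B^{AB} = 97.87 kN and R_A = 257 − 97.87 = 159.1 kN.
Span BC, ΣM about C: R_B^{BC}·8.8 = 242 + 204.5, so R_B^{BC} = 50.73 kN and R_C = 55 − 50.73 = 4.266 kN.
R_B = 97.87 + 50.73 = 148.6 kN.

R_B = 148.6 kN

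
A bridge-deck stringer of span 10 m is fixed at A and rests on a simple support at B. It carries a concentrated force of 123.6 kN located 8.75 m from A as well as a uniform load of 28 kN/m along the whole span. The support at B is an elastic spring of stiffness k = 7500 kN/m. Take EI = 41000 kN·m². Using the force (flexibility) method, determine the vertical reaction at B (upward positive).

R_B = 202.2 kN

Choose R_B as the redundant. The primary structure is the cantilever fixed at A.
Primary-structure tip deflection at B by superposition:
  point load 123.6 at a = 8.75: Pa²(3L − a)/(6EI) = 33515/EI
  UDL 28: wL⁴/(8EI) = 35000/EI
  δ_0 = 68515/EI
Tip deflection under a unit load at B: L³/(3EI) = 333.3/EI.
With EI = 41000 kN·m²: δ_0 = 1.6711 m and δ_{BB} = 0.00813 m/kN.
Compatibility — the spring shortens by R_B/k under the reaction it provides: δ_0 − R_B·δ_{BB} = R_B/k. With 1/k = 0.000133 m/kN, R_B = δ_0 / (δ_{BB} + 1/k) = 1.6711 / (0.00813 + 0.000133) = 202.2 kN.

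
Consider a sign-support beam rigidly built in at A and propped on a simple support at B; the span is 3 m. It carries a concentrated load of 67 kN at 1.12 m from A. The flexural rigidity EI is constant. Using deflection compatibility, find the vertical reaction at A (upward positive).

R_A = 54.74 kN

Choose R_B as the redundant. The primary structure is the cantilever fixed at A.
Primary-structure tip deflection at B by superposition:
  point load 67 at a = 1.12: Pa²(3L − a)/(6EI) = 110.4/EI
Flexibility coefficient — unit upward force at B: δ_{BB} = L³/(3EI) = 9/EI.
Compatibility at B: δ_0 − R_B·δ_{BB} = 0, so R_B = 110.4/9 = 12.26 kN.
Vertical equilibrium: R_A = ΣP − R_B = 67 − 12.26 = 54.74 kN.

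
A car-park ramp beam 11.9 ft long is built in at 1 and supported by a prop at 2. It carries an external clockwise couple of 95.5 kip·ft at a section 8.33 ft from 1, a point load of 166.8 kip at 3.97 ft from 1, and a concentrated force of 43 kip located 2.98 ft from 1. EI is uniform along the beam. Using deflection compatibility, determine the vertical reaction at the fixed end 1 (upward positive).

R_1 = 170.4 kip

Release the roller at 2. Primary structure: cantilever fixed at 1.
Free-end deflection of the primary structure under the applied loading (downward +):
  clockwise couple 95.5 at a = 8.33: M₀a(2L − a)/(2EI) = 6153/EI
  point load 166.8 at a = 3.97: Pa²(3L − a)/(6EI) = 13903/EI
  point load 43 at a = 2.98: Pa²(3L − a)/(6EI) = 2082/EI
  δ_0 = 22138/EI
Tip deflection under a unit load at 2: L³/(3EI) = 561.7/EI.
Compatibility at 2: δ_0 − R_2·δ_{22} = 0, so R_2 = 22138/561.7 = 39.41 kip.
Vertical equilibrium: R_1 = ΣP − R_2 = 209.8 − 39.41 = 170.4 kip.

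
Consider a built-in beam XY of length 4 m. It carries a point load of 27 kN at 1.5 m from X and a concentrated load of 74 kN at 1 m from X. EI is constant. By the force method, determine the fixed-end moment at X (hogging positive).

M_X = 57.45 kN·m

Take the two fixed-end moments M_X, M_Y as redundants; the released structure is the simple span XY.
On the primary (simply-supported) span, the end slopes from the loading are:
  at X: point load 27 at a = 1.5: Pab(L + b)/(6LEI) = 27.42/EI
  at Y: point load 27 at a = 1.5: Pab(L + a)/(6LEI) = 23.2/EI
  at X: point load 74 at a = 1: Pab(L + b)/(6LEI) = 64.75/EI
  at Y: point load 74 at a = 1: Pab(L + a)/(6LEI) = 46.25/EI
  θ_X0 = 92.17/EI,  θ_Y0 = 69.45/EI
Flexibility coefficients: a unit moment at one end gives L/(3EI) there and L/(6EI) at the far end, so f₁₁ = f₂₂ = 1.333/EI and f₁₂ = f₂₁ = 0.6667/EI.
Compatibility — zero rotation at each built-in end:
  1.333 M_X + 0.6667 M_Y = 92.17
  0.6667 M_X + 1.333 M_Y = 69.45
Solving the pair gives M_X = 57.45 kN·m and M_Y = 23.37 kN·m (hogging).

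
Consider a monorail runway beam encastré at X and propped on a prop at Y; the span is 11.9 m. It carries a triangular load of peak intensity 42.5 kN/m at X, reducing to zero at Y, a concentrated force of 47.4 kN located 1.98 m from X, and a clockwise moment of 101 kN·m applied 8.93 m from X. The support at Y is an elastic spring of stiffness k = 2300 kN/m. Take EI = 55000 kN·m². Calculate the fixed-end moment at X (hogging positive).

Choose R_Y as the redundant. The primary structure is the cantilever fixed at X.
Downward deflection at the released point Y due to the loads:
  triangular load, peak 42.5 at the fixed end: w₀L⁴/(30EI) = 28409/EI
  point load 47.4 at a = 1.98: Pa²(3L − a)/(6EI) = 1044/EI
  clockwise couple 101 at a = 8.93: M₀a(2L − a)/(2EI) = 6706/EI
  δ_0 = 36159/EI
Flexibility coefficient — unit upward force at Y: δ_{YY} = L³/(3EI) = 561.7/EI.
With EI = 55000 kN·m²: δ_0 = 0.65744 m and δ_{YY} = 0.010213 m/kN.
Compatibility — the spring shortens by R_Y/k under the reaction it provides: δ_0 − R_Y·δ_{YY} = R_Y/k. With 1/k = 0.000435 m/kN, R_Y = δ_0 / (δ_{YY} + 1/k) = 0.65744 / (0.010213 + 0.000435) = 61.74 kN.
Moment equilibrium about X: M_X = Σ(load moments about X) − R_Y·L = 1198 − 61.74×11.9 = 463.2 kN·m.

M_X = 463.2 kN·m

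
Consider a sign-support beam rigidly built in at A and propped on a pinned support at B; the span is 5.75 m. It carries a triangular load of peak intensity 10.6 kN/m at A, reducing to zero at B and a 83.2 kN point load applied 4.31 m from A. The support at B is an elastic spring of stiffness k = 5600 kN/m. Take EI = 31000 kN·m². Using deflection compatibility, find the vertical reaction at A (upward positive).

R_A = 59.7 kN

Remove the prop at B; the released (primary) structure is a cantilever built in at A.
Downward deflection at the released point B due to the loads:
  triangular load, peak 10.6 at the fixed end: w₀L⁴/(30EI) = 386.2/EI
  point load 83.2 at a = 4.31: Pa²(3L − a)/(6EI) = 3333/EI
  δ_0 = 3719/EI
Flexibility coefficient — unit upward force at B: δ_{BB} = L³/(3EI) = 63.37/EI.
With EI = 31000 kN·m²: δ_0 = 0.11998 m and δ_{BB} = 0.002044 m/kN.
Compatibility — the spring shortens by R_B/k under the reaction it provides: δ_0 − R_B·δ_{BB} = R_B/k. With 1/k = 0.000179 m/kN, R_B = δ_0 / (δ_{BB} + 1/k) = 0.11998 / (0.002044 + 0.000179) = 53.98 kN.
Vertical equilibrium: R_A = ΣP − R_B = 113.7 − 53.98 = 59.7 kN.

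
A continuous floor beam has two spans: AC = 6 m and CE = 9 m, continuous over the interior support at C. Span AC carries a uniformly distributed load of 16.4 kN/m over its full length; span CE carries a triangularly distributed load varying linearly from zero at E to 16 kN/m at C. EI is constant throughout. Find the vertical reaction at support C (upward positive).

Release continuity at C by inserting a hinge; the redundant is the internal moment M_C. The primary structure is two simply-supported spans AC and CE.
Rotations at C on the released spans (each span's end-slope, ×1/EI):
  span AC: UDL 16.4: wL³/(24EI) = 147.6/EI
  span CE: triangular load, peak 16: w₀L³/(45EI) = 259.2/EI
  relative rotation θ_0 = (147.6 + 259.2)/EI = 406.8/EI
A unit hogging moment at C produces rotation L₁/(3EI) + L₂/(3EI) = 5/EI.
Slope continuity at C: θ_0 = M_C·5/EI, so M_C = 406.8/5 = 81.36 kN·m (hogging).
Span AC, ΣM about A with M_C applied at C: R_C^{AC}·6 = 295.2 + 81.36, so R_C^{AC} = 62.76 kN and R_A = 98.4 − 62.76 = 35.64 kN.
Span CE, ΣM about E: R_C^{CE}·9 = 432 + 81.36, so R_C^{CE} = 57.04 kN and R_E = 72 − 57.04 = 14.96 kN.
R_C = 62.76 + 57.04 = 119.8 kN.

R_C = 119.8 kN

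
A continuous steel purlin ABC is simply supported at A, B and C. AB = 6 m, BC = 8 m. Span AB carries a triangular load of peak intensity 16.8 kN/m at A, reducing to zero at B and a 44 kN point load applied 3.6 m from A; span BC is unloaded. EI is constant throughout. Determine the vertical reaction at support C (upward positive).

Take M_B as the redundant. Released structure: two simple spans AB and BC with a hinge at B.
Discontinuity in slope at B on the released structure — sum the simple-span end rotations:
  span AB: triangular load, peak 16.8: 7w₀L³/(360EI) = 70.56/EI
  span AB: point load 44 at a = 3.6: Pab(L + a)/(6LEI) = 101.4/EI
  relative rotation θ_0 = (171.9 + 0)/EI = 171.9/EI
A unit hogging moment at B produces rotation L₁/(3EI) + L₂/(3EI) = 4.667/EI.
Compatibility: M_B·(L₁+L₂)/(3EI) = θ_0, giving M_B = 36.84 kN·m (hogging).
Span BC, ΣM about C: R_B^{BC}·8 = 0 + 36.84, so R_B^{BC} = 4.605 kN and R_C = 0 − 4.605 = -4.605 kN.

R_C = -4.605 kN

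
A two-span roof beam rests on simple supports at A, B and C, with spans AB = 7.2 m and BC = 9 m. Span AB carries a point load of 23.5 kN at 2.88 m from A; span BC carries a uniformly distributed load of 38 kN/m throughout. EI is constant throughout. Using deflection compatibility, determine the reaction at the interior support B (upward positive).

R_B = 237 kN

Insert a hinge at B; M_B is the redundant, and each span becomes simply supported.
End slopes at the hinge B, treating each span as simply supported:
  span AB: point load 23.5 at a = 2.88: Pab(L + a)/(6LEI) = 68.22/EI
  span BC: UDL 38: wL³/(24EI) = 1154/EI
  relative rotation θ_0 = (68.22 + 1154)/EI = 1222/EI
A unit hogging moment at B produces rotation L₁/(3EI) + L₂/(3EI) = 5.4/EI.
Slope continuity at B: θ_0 = M_B·5.4/EI, so M_B = 1222/5.4 = 226.4 kN·m (hogging).
Span AB, ΣM about A with M_B applied at B: R_B^{AB}·7.2 = 67.68 + 226.4, so R_B^{AB} = 40.84 kN and R_A = 23.5 − 40.84 = -17.34 kN.
Span BC, ΣM about C: R_B^{BC}·9 = 1539 + 226.4, so R_B^{BC} = 196.2 kN and R_C = 342 − 196.2 = 145.8 kN.
R_B = 40.84 + 196.2 = 237 kN.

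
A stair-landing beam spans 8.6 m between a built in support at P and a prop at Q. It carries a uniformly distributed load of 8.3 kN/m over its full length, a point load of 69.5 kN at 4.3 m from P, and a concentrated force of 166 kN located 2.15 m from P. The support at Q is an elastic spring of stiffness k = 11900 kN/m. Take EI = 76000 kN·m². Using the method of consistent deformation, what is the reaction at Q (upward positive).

Choose R_Q as the redundant. The primary structure is the cantilever fixed at P.
Downward deflection at the released point Q due to the loads:
  UDL 8.3: wL⁴/(8EI) = 5675/EI
  point load 69.5 at a = 4.3: Pa²(3L − a)/(6EI) = 4605/EI
  point load 166 at a = 2.15: Pa²(3L − a)/(6EI) = 3025/EI
  δ_0 = 13305/EI
Flexibility coefficient — unit upward force at Q: δ_{QQ} = L³/(3EI) = 212/EI.
With EI = 76000 kN·m²: δ_0 = 0.17506 m and δ_{QQ} = 0.00279 m/kN.
Compatibility — the spring shortens by R_Q/k under the reaction it provides: δ_0 − R_Q·δ_{QQ} = R_Q/k. With 1/k = 0.000084 m/kN, R_Q = δ_0 / (δ_{QQ} + 1/k) = 0.17506 / (0.00279 + 0.000084) = 60.92 kN.

R_Q = 60.92 kN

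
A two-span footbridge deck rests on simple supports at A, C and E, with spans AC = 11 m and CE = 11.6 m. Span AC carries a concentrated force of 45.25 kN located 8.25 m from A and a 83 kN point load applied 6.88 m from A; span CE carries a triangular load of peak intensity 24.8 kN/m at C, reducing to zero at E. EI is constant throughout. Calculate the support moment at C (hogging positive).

M_C = 238.5 kN·m

Release continuity at C by inserting a hinge; the redundant is the internal moment M_C. The primary structure is two simply-supported spans AC and CE.
End slopes at the hinge C, treating each span as simply supported:
  span AC: point load 45.25 at a = 8.25: Pab(L + a)/(6LEI) = 299.4/EI
  span AC: point load 83 at a = 6.88: Pab(L + a)/(6LEI) = 637.4/EI
  span CE: triangular load, peak 24.8: w₀L³/(45EI) = 860.2/EI
  relative rotation θ_0 = (936.8 + 860.2)/EI = 1797/EI
A unit hogging moment at C produces rotation L₁/(3EI) + L₂/(3EI) = 7.533/EI.
Slope continuity at C: θ_0 = M_C·7.533/EI, so M_C = 1797/7.533 = 238.5 kN·m (hogging).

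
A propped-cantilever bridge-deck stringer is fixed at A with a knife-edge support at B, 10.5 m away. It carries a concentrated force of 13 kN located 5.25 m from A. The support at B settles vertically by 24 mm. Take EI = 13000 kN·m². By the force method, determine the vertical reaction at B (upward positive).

Take the reaction at B as the redundant and release it; the primary structure is a cantilever fixed at A.
Downward deflection at the released point B due to the loads:
  point load 13 at a = 5.25: Pa²(3L − a)/(6EI) = 1568/EI
Tip deflection under a unit load at B: L³/(3EI) = 385.9/EI.
With EI = 13000 kN·m²: δ_0 = 0.12059 m and δ_{BB} = 0.029683 m/kN.
Compatibility — the beam at B must follow the support down by 0.024 m: δ_0 − R_B·δ_{BB} = 0.024, so R_B = (0.12059 − 0.024)/0.029683 = 3.254 kN.

R_B = 3.254 kN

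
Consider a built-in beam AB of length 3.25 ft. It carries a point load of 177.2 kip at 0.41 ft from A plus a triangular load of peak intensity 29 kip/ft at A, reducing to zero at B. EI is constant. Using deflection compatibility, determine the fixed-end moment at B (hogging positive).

Release both end moments; the primary structure is a simply-supported span AB with redundants M_A and M_B.
End rotations of the released simple span under the applied load (×1/EI):
  at A: point load 177.2 at a = 0.41: Pab(L + b)/(6LEI) = 64.44/EI
  at B: point load 177.2 at a = 0.41: Pab(L + a)/(6LEI) = 38.73/EI
  at A: triangular load, peak 29: w₀L³/(45EI) = 22.12/EI
  at B: triangular load, peak 29: 7w₀L³/(360EI) = 19.36/EI
  θ_A0 = 86.56/EI,  θ_B0 = 58.08/EI
Flexibility coefficients: a unit moment at one end gives L/(3EI) there and L/(6EI) at the far end, so f₁₁ = f₂₂ = 1.083/EI and f₁₂ = f₂₁ = 0.5417/EI.
Compatibility — zero rotation at each built-in end:
  1.083 M_A + 0.5417 M_B = 86.56
  0.5417 M_A + 1.083 M_B = 58.08
Solving the pair gives M_A = 70.79 kip·ft and M_B = 18.22 kip·ft (hogging).

M_B = 18.22 kip·ft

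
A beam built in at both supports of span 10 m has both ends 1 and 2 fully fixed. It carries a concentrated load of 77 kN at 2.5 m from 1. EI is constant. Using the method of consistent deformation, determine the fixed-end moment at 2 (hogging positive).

M_2 = 36.09 kN·m

Release both end moments; the primary structure is a simply-supported span 12 with redundants M_1 and M_2.
On the primary (simply-supported) span, the end slopes from the loading are:
  at 1: point load 77 at a = 2.5: Pab(L + b)/(6LEI) = 421.1/EI
  at 2: point load 77 at a = 2.5: Pab(L + a)/(6LEI) = 300.8/EI
  θ_10 = 421.1/EI,  θ_20 = 300.8/EI
Flexibility coefficients: a unit moment at one end gives L/(3EI) there and L/(6EI) at the far end, so f₁₁ = f₂₂ = 3.333/EI and f₁₂ = f₂₁ = 1.667/EI.
Compatibility — zero rotation at each built-in end:
  3.333 M_1 + 1.667 M_2 = 421.1
  1.667 M_1 + 3.333 M_2 = 300.8
Solving the pair gives M_1 = 108.3 kN·m and M_2 = 36.09 kN·m (hogging).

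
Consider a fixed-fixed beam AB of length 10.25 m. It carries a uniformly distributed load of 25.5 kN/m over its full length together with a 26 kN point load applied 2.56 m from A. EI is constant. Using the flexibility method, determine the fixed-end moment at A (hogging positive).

Take the two fixed-end moments M_A, M_B as redundants; the released structure is the simple span AB.
Simple-span end rotations at A and B under the given loads:
  at A: UDL 25.5: wL³/(24EI) = 1144/EI
  at B: UDL 25.5: wL³/(24EI) = 1144/EI
  at A: point load 26 at a = 2.56: Pab(L + b)/(6LEI) = 149.3/EI
  at B: point load 26 at a = 2.56: Pab(L + a)/(6LEI) = 106.6/EI
  θ_A0 = 1294/EI,  θ_B0 = 1251/EI
Flexibility coefficients: a unit moment at one end gives L/(3EI) there and L/(6EI) at the far end, so f₁₁ = f₂₂ = 3.417/EI and f₁₂ = f₂₁ = 1.708/EI.
Compatibility — zero rotation at each built-in end:
  3.417 M_A + 1.708 M_B = 1294
  1.708 M_A + 3.417 M_B = 1251
Solving the pair gives M_A = 260.7 kN·m and M_B = 235.7 kN·m (hogging).

M_A = 260.7 kN·m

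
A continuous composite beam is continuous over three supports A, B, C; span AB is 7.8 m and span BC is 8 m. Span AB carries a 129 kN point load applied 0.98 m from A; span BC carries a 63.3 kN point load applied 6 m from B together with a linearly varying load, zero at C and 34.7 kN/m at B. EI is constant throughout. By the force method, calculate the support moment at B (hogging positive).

Take M_B as the redundant. Released structure: two simple spans AB and BC with a hinge at B.
End slopes at the hinge B, treating each span as simply supported:
  span AB: point load 129 at a = 0.98: Pab(L + a)/(6LEI) = 161.8/EI
  span BC: point load 63.3 at a = 6: Pab(L + b)/(6LEI) = 158.2/EI
  span BC: triangular load, peak 34.7: w₀L³/(45EI) = 394.8/EI
  relative rotation θ_0 = (161.8 + 553.1)/EI = 714.8/EI
A unit hogging moment at B produces rotation L₁/(3EI) + L₂/(3EI) = 5.267/EI.
Compatibility: M_B·(L₁+L₂)/(3EI) = θ_0, giving M_B = 135.7 kN·m (hogging).

M_B = 135.7 kN·m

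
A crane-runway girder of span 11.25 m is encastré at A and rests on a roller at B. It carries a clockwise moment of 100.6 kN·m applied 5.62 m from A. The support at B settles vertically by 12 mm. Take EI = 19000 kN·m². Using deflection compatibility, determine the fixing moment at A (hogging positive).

M_A = -7.103 kN·m

Release the roller at B. Primary structure: cantilever fixed at A.
Free-end deflection of the primary structure under the applied loading (downward +):
  clockwise couple 100.6 at a = 5.62: M₀a(2L − a)/(2EI) = 4772/EI
Flexibility coefficient — unit upward force at B: δ_{BB} = L³/(3EI) = 474.6/EI.
With EI = 19000 kN·m²: δ_0 = 0.25114 m and δ_{BB} = 0.024979 m/kN.
Compatibility — the beam at B must follow the support down by 0.012 m: δ_0 − R_B·δ_{BB} = 0.012, so R_B = (0.25114 − 0.012)/0.024979 = 9.574 kN.
Moment equilibrium about A: M_A = Σ(load moments about A) − R_B·L = 100.6 − 9.574×11.25 = -7.103 kN·m.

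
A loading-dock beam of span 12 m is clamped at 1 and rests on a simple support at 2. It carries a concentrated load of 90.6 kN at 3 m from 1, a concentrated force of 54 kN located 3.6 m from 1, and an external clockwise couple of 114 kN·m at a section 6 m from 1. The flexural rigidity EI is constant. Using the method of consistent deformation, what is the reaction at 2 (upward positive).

R_2 = 25.03 kN

Remove the prop at 2; the released (primary) structure is a cantilever built in at 1.
Free-end deflection of the primary structure under the applied loading (downward +):
  point load 90.6 at a = 3: Pa²(3L − a)/(6EI) = 4485/EI
  point load 54 at a = 3.6: Pa²(3L − a)/(6EI) = 3779/EI
  clockwise couple 114 at a = 6: M₀a(2L − a)/(2EI) = 6156/EI
  δ_0 = 14420/EI
Flexibility coefficient — unit upward force at 2: δ_{22} = L³/(3EI) = 576/EI.
The prop prevents deflection at 2: R_2 = δ_0/δ_{22} = 14420/576 = 25.03 kN.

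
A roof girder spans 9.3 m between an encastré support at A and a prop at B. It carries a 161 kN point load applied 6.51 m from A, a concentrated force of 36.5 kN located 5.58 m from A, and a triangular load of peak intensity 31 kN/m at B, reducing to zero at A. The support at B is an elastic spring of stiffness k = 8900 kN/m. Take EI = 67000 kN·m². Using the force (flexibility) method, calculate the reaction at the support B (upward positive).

R_B = 180.7 kN

Choose R_B as the redundant. The primary structure is the cantilever fixed at A.
Deflection at B on the released cantilever, summing each load's contribution:
  point load 161 at a = 6.51: Pa²(3L − a)/(6EI) = 24325/EI
  point load 36.5 at a = 5.58: Pa²(3L − a)/(6EI) = 4228/EI
  triangular load, peak 31 at the free end: 11w₀L⁴/(120EI) = 21257/EI
  δ_0 = 49810/EI
Tip deflection under a unit load at B: L³/(3EI) = 268.1/EI.
With EI = 67000 kN·m²: δ_0 = 0.74343 m and δ_{BB} = 0.004002 m/kN.
Compatibility — the spring shortens by R_B/k under the reaction it provides: δ_0 − R_B·δ_{BB} = R_B/k. With 1/k = 0.000112 m/kN, R_B = δ_0 / (δ_{BB} + 1/k) = 0.74343 / (0.004002 + 0.000112) = 180.7 kN.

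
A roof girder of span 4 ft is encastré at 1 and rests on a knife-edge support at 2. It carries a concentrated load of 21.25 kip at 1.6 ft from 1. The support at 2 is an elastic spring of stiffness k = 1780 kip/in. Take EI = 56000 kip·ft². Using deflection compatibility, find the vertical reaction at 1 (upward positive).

R_1 = 17.31 kip

Choose R_2 as the redundant. The primary structure is the cantilever fixed at 1.
Primary-structure tip deflection at 2 by superposition:
  point load 21.25 at a = 1.6: Pa²(3L − a)/(6EI) = 94.29/EI
Tip deflection under a unit load at 2: L³/(3EI) = 21.33/EI.
With EI = 56000 kip·ft²: δ_0 = 0.001684 ft and δ_{22} = 0.000381 ft/kip.
Compatibility — the spring shortens by R_2/k under the reaction it provides: δ_0 − R_2·δ_{22} = R_2/k. With 1/k = 1/(1780×12) ft/kip = 0.000047 ft/kip, R_2 = δ_0 / (δ_{22} + 1/k) = 0.001684 / (0.000381 + 0.000047) = 3.936 kip.
Vertical equilibrium: R_1 = ΣP − R_2 = 21.25 − 3.936 = 17.31 kip.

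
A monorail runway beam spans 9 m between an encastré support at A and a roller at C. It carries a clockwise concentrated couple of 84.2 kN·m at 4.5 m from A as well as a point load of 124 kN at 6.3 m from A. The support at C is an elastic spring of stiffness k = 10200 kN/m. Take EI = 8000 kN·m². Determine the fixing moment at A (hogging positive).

Release the roller at C. Primary structure: cantilever fixed at A.
Free-end deflection of the primary structure under the applied loading (downward +):
  clockwise couple 84.2 at a = 4.5: M₀a(2L − a)/(2EI) = 2558/EI
  point load 124 at a = 6.3: Pa²(3L − a)/(6EI) = 16979/EI
  δ_0 = 19537/EI
Tip deflection under a unit load at C: L³/(3EI) = 243/EI.
With EI = 8000 kN·m²: δ_0 = 2.4421 m and δ_{CC} = 0.030375 m/kN.
Compatibility — the spring shortens by R_C/k under the reaction it provides: δ_0 − R_C·δ_{CC} = R_C/k. With 1/k = 0.000098 m/kN, R_C = δ_0 / (δ_{CC} + 1/k) = 2.4421 / (0.030375 + 0.000098) = 80.14 kN.
Moment equilibrium about A: M_A = Σ(load moments about A) − R_C·L = 865.4 − 80.14×9 = 144.1 kN·m.

M_A = 144.1 kN·m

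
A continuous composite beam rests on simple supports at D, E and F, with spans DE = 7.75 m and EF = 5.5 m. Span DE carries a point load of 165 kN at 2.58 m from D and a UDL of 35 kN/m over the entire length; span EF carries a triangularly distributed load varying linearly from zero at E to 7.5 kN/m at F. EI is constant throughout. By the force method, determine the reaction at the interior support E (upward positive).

Release continuity at E by inserting a hinge; the redundant is the internal moment M_E. The primary structure is two simply-supported spans DE and EF.
End slopes at the hinge E, treating each span as simply supported:
  span DE: point load 165 at a = 2.58: Pab(L + a)/(6LEI) = 488.9/EI
  span DE: UDL 35: wL³/(24EI) = 678.8/EI
  span EF: triangular load, peak 7.5: 7w₀L³/(360EI) = 24.26/EI
  relative rotation θ_0 = (1168 + 24.26)/EI = 1192/EI
A unit hogging moment at E produces rotation L₁/(3EI) + L₂/(3EI) = 4.417/EI.
Compatibility: M_E·(L₁+L₂)/(3EI) = θ_0, giving M_E = 269.9 kN·m (hogging).
Span DE, ΣM about D with M_E applied at E: R_E^{DE}·7.75 = 1477 + 269.9, so R_E^{DE} = 225.4 kN and R_D = 436.2 − 225.4 = 210.9 kN.
Span EF, ΣM about F: R_E^{EF}·5.5 = 37.81 + 269.9, so R_E^{EF} = 55.95 kN and R_F = 20.62 − 55.95 = -35.32 kN.
R_E = 225.4 + 55.95 = 281.3 kN.

R_E = 281.3 kN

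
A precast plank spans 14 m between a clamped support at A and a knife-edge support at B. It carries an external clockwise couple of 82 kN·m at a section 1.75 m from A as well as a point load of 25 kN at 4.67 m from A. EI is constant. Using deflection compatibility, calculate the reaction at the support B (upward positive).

R_B = 5.768 kN

Release the roller at B. Primary structure: cantilever fixed at A.
Free-end deflection of the primary structure under the applied loading (downward +):
  clockwise couple 82 at a = 1.75: M₀a(2L − a)/(2EI) = 1883/EI
  point load 25 at a = 4.67: Pa²(3L − a)/(6EI) = 3392/EI
  δ_0 = 5276/EI
Flexibility coefficient — unit upward force at B: δ_{BB} = L³/(3EI) = 914.7/EI.
The prop prevents deflection at B: R_B = δ_0/δ_{BB} = 5276/914.7 = 5.768 kN.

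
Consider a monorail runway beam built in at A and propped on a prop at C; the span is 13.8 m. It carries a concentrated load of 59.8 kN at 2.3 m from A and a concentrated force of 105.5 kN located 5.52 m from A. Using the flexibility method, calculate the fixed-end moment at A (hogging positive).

M_A = 384.6 kN·m

Remove the prop at C; the released (primary) structure is a cantilever built in at A.
Free-end deflection of the primary structure under the applied loading (downward +):
  point load 59.8 at a = 2.3: Pa²(3L − a)/(6EI) = 2061/EI
  point load 105.5 at a = 5.52: Pa²(3L − a)/(6EI) = 19223/EI
  δ_0 = 21285/EI
Tip deflection under a unit load at C: L³/(3EI) = 876/EI.
Compatibility at C: δ_0 − R_C·δ_{CC} = 0, so R_C = 21285/876 = 24.3 kN.
Moment equilibrium about A: M_A = Σ(load moments about A) − R_C·L = 719.9 − 24.3×13.8 = 384.6 kN·m.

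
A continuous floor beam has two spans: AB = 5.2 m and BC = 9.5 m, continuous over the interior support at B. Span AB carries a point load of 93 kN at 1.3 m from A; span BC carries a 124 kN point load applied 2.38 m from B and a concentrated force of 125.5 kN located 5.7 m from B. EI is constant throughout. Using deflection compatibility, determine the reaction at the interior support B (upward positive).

R_B = 248.1 kN

Insert a hinge at B; M_B is the redundant, and each span becomes simply supported.
End slopes at the hinge B, treating each span as simply supported:
  span AB: point load 93 at a = 1.3: Pab(L + a)/(6LEI) = 98.23/EI
  span BC: point load 124 at a = 2.38: Pab(L + b)/(6LEI) = 612.7/EI
  span BC: point load 125.5 at a = 5.7: Pab(L + b)/(6LEI) = 634.3/EI
  relative rotation θ_0 = (98.23 + 1247)/EI = 1345/EI
A unit hogging moment at B produces rotation L₁/(3EI) + L₂/(3EI) = 4.9/EI.
Compatibility: M_B·(L₁+L₂)/(3EI) = θ_0, giving M_B = 274.5 kN·m (hogging).
Span AB, ΣM about A with M_B applied at B: R_B^{AB}·5.2 = 120.9 + 274.5, so R_B^{AB} = 76.04 kN and R_A = 93 − 76.04 = 16.96 kN.
Span BC, ΣM about C: R_B^{BC}·9.5 = 1360 + 274.5, so R_B^{BC} = 172 kN and R_C = 249.5 − 172 = 77.47 kN.
R_B = 76.04 + 172 = 248.1 kN.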